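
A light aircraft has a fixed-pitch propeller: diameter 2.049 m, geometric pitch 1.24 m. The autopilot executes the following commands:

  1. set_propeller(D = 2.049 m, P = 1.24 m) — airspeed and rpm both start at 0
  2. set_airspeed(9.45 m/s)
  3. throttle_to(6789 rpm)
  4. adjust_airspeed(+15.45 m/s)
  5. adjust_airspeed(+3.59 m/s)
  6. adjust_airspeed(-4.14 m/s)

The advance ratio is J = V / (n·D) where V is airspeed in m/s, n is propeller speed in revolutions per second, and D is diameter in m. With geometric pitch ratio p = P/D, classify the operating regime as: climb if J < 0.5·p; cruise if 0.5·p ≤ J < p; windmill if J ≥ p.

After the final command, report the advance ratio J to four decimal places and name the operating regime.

J = 0.1050, regime = climb

set_propeller: D = 2.049 m, P = 1.24 m (p = P/D = 0.605173); state ← (V=0, rpm=0)
set_airspeed(9.45): V ← 9.45 m/s
throttle_to(6789): rpm ← 6789
adjust_airspeed(+15.45): V ← 9.45 +15.45 = 24.9 m/s
adjust_airspeed(+3.59): V ← 24.9 +3.59 = 28.49 m/s
adjust_airspeed(-4.14): V ← 28.49 -4.14 = 24.35 m/s
final state: V = 24.35 m/s, rpm = 6789 → n = rpm/60 = 113.150000 rev/s
J = V / (n·D) = 24.35 / (113.150000 × 2.049) = 0.105027
regime bands: climb J<0.3026 | cruise [0.3026, 0.6052) | windmill J≥0.6052
J = 0.1050 → climb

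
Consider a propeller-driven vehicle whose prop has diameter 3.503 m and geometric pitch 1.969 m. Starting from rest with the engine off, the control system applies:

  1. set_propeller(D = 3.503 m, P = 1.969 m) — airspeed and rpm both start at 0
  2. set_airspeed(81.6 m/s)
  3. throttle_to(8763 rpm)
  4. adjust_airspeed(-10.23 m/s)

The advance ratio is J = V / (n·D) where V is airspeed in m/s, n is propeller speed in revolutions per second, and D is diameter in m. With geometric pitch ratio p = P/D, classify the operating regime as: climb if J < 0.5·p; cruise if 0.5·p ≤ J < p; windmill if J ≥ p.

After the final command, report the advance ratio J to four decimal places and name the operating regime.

set_propeller: D = 3.503 m, P = 1.969 m (p = P/D = 0.562090); state ← (V=0, rpm=0)
set_airspeed(81.6): V ← 81.6 m/s
throttle_to(8763): rpm ← 8763
adjust_airspeed(-10.23): V ← 81.6 -10.23 = 71.37 m/s
final state: V = 71.37 m/s, rpm = 8763 → n = rpm/60 = 146.050000 rev/s
J = V / (n·D) = 71.37 / (146.050000 × 3.503) = 0.139500
regime bands: climb J<0.2810 | cruise [0.2810, 0.5621) | windmill J≥0.5621
J = 0.1395 → climb

J = 0.1395, regime = climb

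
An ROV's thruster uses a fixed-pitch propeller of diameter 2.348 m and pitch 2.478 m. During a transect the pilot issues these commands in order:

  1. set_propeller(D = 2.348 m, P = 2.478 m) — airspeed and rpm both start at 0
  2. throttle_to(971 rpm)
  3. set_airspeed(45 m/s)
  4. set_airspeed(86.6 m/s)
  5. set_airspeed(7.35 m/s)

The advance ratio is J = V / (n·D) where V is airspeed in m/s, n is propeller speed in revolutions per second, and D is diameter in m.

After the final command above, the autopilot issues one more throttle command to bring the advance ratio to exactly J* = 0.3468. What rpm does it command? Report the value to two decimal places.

set_propeller: D = 2.348 m, P = 2.478 m (p = P/D = 1.055366); state ← (V=0, rpm=0)
throttle_to(971): rpm ← 971
set_airspeed(45): V ← 45 m/s
set_airspeed(86.6): V ← 86.6 m/s
set_airspeed(7.35): V ← 7.35 m/s
final state: V = 7.35 m/s, rpm = 971 → n = rpm/60 = 16.183333 rev/s
target J* = 0.3468; solve J* = V/(n·D) for n: n = V/(J*·D) = 7.35/(0.3468 × 2.348) = 9.026308 rev/s
rpm = 60·n = 541.578491

rpm = 541.58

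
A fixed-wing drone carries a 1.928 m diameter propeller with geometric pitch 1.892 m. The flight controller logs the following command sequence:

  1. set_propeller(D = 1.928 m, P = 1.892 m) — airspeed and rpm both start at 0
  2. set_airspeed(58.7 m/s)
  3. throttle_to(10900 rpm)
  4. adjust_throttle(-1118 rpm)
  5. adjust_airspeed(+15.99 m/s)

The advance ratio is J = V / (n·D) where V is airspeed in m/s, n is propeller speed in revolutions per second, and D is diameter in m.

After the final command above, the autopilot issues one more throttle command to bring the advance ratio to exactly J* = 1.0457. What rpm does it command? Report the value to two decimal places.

set_propeller: D = 1.928 m, P = 1.892 m (p = P/D = 0.981328); state ← (V=0, rpm=0)
set_airspeed(58.7): V ← 58.7 m/s
throttle_to(10900): rpm ← 10900
adjust_throttle(-1118): rpm ← 10900 -1118 = 9782
adjust_airspeed(+15.99): V ← 58.7 +15.99 = 74.69 m/s
final state: V = 74.69 m/s, rpm = 9782 → n = rpm/60 = 163.033333 rev/s
target J* = 1.0457; solve J* = V/(n·D) for n: n = V/(J*·D) = 74.69/(1.0457 × 1.928) = 37.046597 rev/s
rpm = 60·n = 2222.795824

rpm = 2222.80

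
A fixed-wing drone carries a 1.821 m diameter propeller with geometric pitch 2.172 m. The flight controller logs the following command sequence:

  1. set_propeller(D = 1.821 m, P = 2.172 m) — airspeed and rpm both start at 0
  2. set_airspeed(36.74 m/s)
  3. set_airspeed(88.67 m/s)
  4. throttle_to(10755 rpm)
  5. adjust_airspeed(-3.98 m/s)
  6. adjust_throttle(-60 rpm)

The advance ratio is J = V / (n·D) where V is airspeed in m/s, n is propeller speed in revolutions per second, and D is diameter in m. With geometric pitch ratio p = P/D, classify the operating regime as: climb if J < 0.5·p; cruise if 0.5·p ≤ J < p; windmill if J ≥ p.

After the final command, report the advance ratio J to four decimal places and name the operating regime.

J = 0.2609, regime = climb

set_propeller: D = 1.821 m, P = 2.172 m (p = P/D = 1.192751); state ← (V=0, rpm=0)
set_airspeed(36.74): V ← 36.74 m/s
set_airspeed(88.67): V ← 88.67 m/s
throttle_to(10755): rpm ← 10755
adjust_airspeed(-3.98): V ← 88.67 -3.98 = 84.69 m/s
adjust_throttle(-60): rpm ← 10755 -60 = 10695
final state: V = 84.69 m/s, rpm = 10695 → n = rpm/60 = 178.250000 rev/s
J = V / (n·D) = 84.69 / (178.250000 × 1.821) = 0.260911
regime bands: climb J<0.5964 | cruise [0.5964, 1.1928) | windmill J≥1.1928
J = 0.2609 → climb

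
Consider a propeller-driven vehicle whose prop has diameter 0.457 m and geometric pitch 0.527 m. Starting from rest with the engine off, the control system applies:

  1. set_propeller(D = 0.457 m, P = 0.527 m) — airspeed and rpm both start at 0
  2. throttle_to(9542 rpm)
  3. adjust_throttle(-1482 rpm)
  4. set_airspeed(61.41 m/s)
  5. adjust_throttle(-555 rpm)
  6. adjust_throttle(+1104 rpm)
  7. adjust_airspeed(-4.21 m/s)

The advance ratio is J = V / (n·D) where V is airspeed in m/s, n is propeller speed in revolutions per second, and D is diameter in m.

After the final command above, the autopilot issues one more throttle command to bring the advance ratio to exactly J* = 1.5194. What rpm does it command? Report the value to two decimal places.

rpm = 4942.64

set_propeller: D = 0.457 m, P = 0.527 m (p = P/D = 1.153173); state ← (V=0, rpm=0)
throttle_to(9542): rpm ← 9542
adjust_throttle(-1482): rpm ← 9542 -1482 = 8060
set_airspeed(61.41): V ← 61.41 m/s
adjust_throttle(-555): rpm ← 8060 -555 = 7505
adjust_throttle(+1104): rpm ← 7505 +1104 = 8609
adjust_airspeed(-4.21): V ← 61.41 -4.21 = 57.2 m/s
final state: V = 57.2 m/s, rpm = 8609 → n = rpm/60 = 143.483333 rev/s
target J* = 1.5194; solve J* = V/(n·D) for n: n = V/(J*·D) = 57.2/(1.5194 × 0.457) = 82.377329 rev/s
rpm = 60·n = 4942.639744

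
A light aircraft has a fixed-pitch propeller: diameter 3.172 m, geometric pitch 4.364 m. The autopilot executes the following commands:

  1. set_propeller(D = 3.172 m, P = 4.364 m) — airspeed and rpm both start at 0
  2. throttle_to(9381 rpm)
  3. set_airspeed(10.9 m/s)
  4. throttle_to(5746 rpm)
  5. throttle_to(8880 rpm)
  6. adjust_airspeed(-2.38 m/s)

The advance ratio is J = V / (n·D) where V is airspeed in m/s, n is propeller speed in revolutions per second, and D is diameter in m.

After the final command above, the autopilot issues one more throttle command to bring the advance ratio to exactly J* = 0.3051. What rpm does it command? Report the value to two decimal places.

rpm = 528.22

set_propeller: D = 3.172 m, P = 4.364 m (p = P/D = 1.375788); state ← (V=0, rpm=0)
throttle_to(9381): rpm ← 9381
set_airspeed(10.9): V ← 10.9 m/s
throttle_to(5746): rpm ← 5746
throttle_to(8880): rpm ← 8880
adjust_airspeed(-2.38): V ← 10.9 -2.38 = 8.52 m/s
final state: V = 8.52 m/s, rpm = 8880 → n = rpm/60 = 148.000000 rev/s
target J* = 0.3051; solve J* = V/(n·D) for n: n = V/(J*·D) = 8.52/(0.3051 × 3.172) = 8.803679 rev/s
rpm = 60·n = 528.220752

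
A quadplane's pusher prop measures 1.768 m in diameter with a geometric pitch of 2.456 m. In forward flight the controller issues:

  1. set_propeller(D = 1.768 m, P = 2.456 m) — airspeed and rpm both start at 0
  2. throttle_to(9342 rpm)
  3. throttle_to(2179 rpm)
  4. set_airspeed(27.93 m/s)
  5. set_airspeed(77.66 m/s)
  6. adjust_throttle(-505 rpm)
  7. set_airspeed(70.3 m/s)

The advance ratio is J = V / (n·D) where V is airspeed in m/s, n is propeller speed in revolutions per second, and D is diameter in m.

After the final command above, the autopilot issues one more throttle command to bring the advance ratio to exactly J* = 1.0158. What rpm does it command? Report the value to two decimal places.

set_propeller: D = 1.768 m, P = 2.456 m (p = P/D = 1.389140); state ← (V=0, rpm=0)
throttle_to(9342): rpm ← 9342
throttle_to(2179): rpm ← 2179
set_airspeed(27.93): V ← 27.93 m/s
set_airspeed(77.66): V ← 77.66 m/s
adjust_throttle(-505): rpm ← 2179 -505 = 1674
set_airspeed(70.3): V ← 70.3 m/s
final state: V = 70.3 m/s, rpm = 1674 → n = rpm/60 = 27.900000 rev/s
target J* = 1.0158; solve J* = V/(n·D) for n: n = V/(J*·D) = 70.3/(1.0158 × 1.768) = 39.143969 rev/s
rpm = 60·n = 2348.638124

rpm = 2348.64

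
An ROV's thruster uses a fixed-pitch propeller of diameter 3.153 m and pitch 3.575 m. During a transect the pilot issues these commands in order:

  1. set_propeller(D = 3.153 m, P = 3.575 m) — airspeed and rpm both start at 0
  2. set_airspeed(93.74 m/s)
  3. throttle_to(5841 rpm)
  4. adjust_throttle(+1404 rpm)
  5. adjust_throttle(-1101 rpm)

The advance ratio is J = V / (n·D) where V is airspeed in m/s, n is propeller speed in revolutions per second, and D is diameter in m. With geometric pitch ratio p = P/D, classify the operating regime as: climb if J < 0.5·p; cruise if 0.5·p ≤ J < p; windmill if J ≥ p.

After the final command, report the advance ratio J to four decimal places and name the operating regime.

set_propeller: D = 3.153 m, P = 3.575 m (p = P/D = 1.133841); state ← (V=0, rpm=0)
set_airspeed(93.74): V ← 93.74 m/s
throttle_to(5841): rpm ← 5841
adjust_throttle(+1404): rpm ← 5841 +1404 = 7245
adjust_throttle(-1101): rpm ← 7245 -1101 = 6144
final state: V = 93.74 m/s, rpm = 6144 → n = rpm/60 = 102.400000 rev/s
J = V / (n·D) = 93.74 / (102.400000 × 3.153) = 0.290336
regime bands: climb J<0.5669 | cruise [0.5669, 1.1338) | windmill J≥1.1338
J = 0.2903 → climb

J = 0.2903, regime = climb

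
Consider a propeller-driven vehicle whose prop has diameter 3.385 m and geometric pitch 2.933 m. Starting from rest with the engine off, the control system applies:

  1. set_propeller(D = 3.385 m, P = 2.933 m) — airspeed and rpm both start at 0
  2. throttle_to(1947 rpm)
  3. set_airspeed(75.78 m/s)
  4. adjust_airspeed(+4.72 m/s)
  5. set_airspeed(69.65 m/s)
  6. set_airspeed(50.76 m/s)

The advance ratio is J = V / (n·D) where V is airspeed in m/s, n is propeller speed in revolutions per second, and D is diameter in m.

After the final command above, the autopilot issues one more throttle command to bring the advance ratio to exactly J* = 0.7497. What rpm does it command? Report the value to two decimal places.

rpm = 1200.13

set_propeller: D = 3.385 m, P = 2.933 m (p = P/D = 0.866470); state ← (V=0, rpm=0)
throttle_to(1947): rpm ← 1947
set_airspeed(75.78): V ← 75.78 m/s
adjust_airspeed(+4.72): V ← 75.78 +4.72 = 80.5 m/s
set_airspeed(69.65): V ← 69.65 m/s
set_airspeed(50.76): V ← 50.76 m/s
final state: V = 50.76 m/s, rpm = 1947 → n = rpm/60 = 32.450000 rev/s
target J* = 0.7497; solve J* = V/(n·D) for n: n = V/(J*·D) = 50.76/(0.7497 × 3.385) = 20.002092 rev/s
rpm = 60·n = 1200.125545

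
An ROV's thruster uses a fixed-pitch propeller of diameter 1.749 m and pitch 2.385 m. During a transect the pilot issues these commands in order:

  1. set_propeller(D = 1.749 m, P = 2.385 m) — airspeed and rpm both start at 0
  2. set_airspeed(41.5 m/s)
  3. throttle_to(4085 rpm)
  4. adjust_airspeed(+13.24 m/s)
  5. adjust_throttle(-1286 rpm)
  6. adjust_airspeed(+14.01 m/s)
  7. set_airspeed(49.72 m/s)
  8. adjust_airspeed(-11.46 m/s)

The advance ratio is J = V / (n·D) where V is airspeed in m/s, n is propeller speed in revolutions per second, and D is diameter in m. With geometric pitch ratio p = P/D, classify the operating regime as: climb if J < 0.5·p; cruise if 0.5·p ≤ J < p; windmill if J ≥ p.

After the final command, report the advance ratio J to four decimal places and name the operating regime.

set_propeller: D = 1.749 m, P = 2.385 m (p = P/D = 1.363636); state ← (V=0, rpm=0)
set_airspeed(41.5): V ← 41.5 m/s
throttle_to(4085): rpm ← 4085
adjust_airspeed(+13.24): V ← 41.5 +13.24 = 54.74 m/s
adjust_throttle(-1286): rpm ← 4085 -1286 = 2799
adjust_airspeed(+14.01): V ← 54.74 +14.01 = 68.75 m/s
set_airspeed(49.72): V ← 49.72 m/s
adjust_airspeed(-11.46): V ← 49.72 -11.46 = 38.26 m/s
final state: V = 38.26 m/s, rpm = 2799 → n = rpm/60 = 46.650000 rev/s
J = V / (n·D) = 38.26 / (46.650000 × 1.749) = 0.468925
regime bands: climb J<0.6818 | cruise [0.6818, 1.3636) | windmill J≥1.3636
J = 0.4689 → climb

J = 0.4689, regime = climb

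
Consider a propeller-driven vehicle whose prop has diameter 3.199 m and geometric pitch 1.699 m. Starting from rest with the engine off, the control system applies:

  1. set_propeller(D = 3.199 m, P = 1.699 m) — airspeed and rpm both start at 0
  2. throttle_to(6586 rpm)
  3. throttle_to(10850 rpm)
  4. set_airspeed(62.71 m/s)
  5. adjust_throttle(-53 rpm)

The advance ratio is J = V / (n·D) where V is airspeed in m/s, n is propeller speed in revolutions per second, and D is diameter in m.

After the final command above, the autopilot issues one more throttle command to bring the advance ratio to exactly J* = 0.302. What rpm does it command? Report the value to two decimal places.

rpm = 3894.64

set_propeller: D = 3.199 m, P = 1.699 m (p = P/D = 0.531103); state ← (V=0, rpm=0)
throttle_to(6586): rpm ← 6586
throttle_to(10850): rpm ← 10850
set_airspeed(62.71): V ← 62.71 m/s
adjust_throttle(-53): rpm ← 10850 -53 = 10797
final state: V = 62.71 m/s, rpm = 10797 → n = rpm/60 = 179.950000 rev/s
target J* = 0.302; solve J* = V/(n·D) for n: n = V/(J*·D) = 62.71/(0.302 × 3.199) = 64.910599 rev/s
rpm = 60·n = 3894.635948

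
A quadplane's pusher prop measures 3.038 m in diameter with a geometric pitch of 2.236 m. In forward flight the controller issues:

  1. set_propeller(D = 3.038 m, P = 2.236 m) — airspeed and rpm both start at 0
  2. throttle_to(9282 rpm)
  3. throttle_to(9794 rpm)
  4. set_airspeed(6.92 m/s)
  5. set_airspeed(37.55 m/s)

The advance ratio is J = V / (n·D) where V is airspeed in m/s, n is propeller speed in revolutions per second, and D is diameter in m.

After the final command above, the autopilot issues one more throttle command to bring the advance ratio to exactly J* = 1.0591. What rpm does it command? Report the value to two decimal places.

set_propeller: D = 3.038 m, P = 2.236 m (p = P/D = 0.736011); state ← (V=0, rpm=0)
throttle_to(9282): rpm ← 9282
throttle_to(9794): rpm ← 9794
set_airspeed(6.92): V ← 6.92 m/s
set_airspeed(37.55): V ← 37.55 m/s
final state: V = 37.55 m/s, rpm = 9794 → n = rpm/60 = 163.233333 rev/s
target J* = 1.0591; solve J* = V/(n·D) for n: n = V/(J*·D) = 37.55/(1.0591 × 3.038) = 11.670386 rev/s
rpm = 60·n = 700.223133

rpm = 700.22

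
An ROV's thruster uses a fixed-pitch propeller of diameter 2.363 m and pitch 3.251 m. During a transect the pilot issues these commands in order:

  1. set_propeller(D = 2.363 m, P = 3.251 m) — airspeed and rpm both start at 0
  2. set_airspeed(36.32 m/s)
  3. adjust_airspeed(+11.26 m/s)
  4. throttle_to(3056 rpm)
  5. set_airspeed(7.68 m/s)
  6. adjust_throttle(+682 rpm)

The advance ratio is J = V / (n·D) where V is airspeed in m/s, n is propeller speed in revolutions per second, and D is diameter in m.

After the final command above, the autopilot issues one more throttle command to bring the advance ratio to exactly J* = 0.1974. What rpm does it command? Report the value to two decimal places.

set_propeller: D = 2.363 m, P = 3.251 m (p = P/D = 1.375793); state ← (V=0, rpm=0)
set_airspeed(36.32): V ← 36.32 m/s
adjust_airspeed(+11.26): V ← 36.32 +11.26 = 47.58 m/s
throttle_to(3056): rpm ← 3056
set_airspeed(7.68): V ← 7.68 m/s
adjust_throttle(+682): rpm ← 3056 +682 = 3738
final state: V = 7.68 m/s, rpm = 3738 → n = rpm/60 = 62.300000 rev/s
target J* = 0.1974; solve J* = V/(n·D) for n: n = V/(J*·D) = 7.68/(0.1974 × 2.363) = 16.464568 rev/s
rpm = 60·n = 987.874103

rpm = 987.87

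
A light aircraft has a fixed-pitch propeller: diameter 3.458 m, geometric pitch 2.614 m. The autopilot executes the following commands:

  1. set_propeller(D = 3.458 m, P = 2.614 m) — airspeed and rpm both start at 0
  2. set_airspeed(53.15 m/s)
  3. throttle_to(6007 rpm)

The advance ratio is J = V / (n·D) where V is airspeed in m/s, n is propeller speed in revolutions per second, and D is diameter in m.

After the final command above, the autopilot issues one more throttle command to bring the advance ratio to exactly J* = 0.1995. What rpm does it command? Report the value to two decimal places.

rpm = 4622.60

set_propeller: D = 3.458 m, P = 2.614 m (p = P/D = 0.755928); state ← (V=0, rpm=0)
set_airspeed(53.15): V ← 53.15 m/s
throttle_to(6007): rpm ← 6007
final state: V = 53.15 m/s, rpm = 6007 → n = rpm/60 = 100.116667 rev/s
target J* = 0.1995; solve J* = V/(n·D) for n: n = V/(J*·D) = 53.15/(0.1995 × 3.458) = 77.043389 rev/s
rpm = 60·n = 4622.603356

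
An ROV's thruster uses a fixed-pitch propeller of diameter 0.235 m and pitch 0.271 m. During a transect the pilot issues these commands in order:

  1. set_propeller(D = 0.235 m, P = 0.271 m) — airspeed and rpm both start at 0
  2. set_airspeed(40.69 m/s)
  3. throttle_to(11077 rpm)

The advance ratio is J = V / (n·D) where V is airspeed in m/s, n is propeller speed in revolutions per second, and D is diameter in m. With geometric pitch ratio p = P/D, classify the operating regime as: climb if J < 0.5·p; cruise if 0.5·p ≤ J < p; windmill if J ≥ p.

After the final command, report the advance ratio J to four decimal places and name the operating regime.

J = 0.9379, regime = cruise

set_propeller: D = 0.235 m, P = 0.271 m (p = P/D = 1.153191); state ← (V=0, rpm=0)
set_airspeed(40.69): V ← 40.69 m/s
throttle_to(11077): rpm ← 11077
final state: V = 40.69 m/s, rpm = 11077 → n = rpm/60 = 184.616667 rev/s
J = V / (n·D) = 40.69 / (184.616667 × 0.235) = 0.937884
regime bands: climb J<0.5766 | cruise [0.5766, 1.1532) | windmill J≥1.1532
J = 0.9379 → cruise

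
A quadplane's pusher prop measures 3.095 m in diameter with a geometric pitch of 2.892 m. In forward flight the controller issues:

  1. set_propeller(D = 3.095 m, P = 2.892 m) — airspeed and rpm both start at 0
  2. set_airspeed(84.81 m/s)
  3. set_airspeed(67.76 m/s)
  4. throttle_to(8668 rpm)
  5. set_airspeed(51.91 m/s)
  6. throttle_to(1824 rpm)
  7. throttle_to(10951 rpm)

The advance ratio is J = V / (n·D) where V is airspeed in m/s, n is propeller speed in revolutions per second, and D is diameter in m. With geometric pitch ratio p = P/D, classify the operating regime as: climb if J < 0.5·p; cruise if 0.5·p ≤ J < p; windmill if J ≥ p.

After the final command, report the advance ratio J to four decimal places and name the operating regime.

set_propeller: D = 3.095 m, P = 2.892 m (p = P/D = 0.934410); state ← (V=0, rpm=0)
set_airspeed(84.81): V ← 84.81 m/s
set_airspeed(67.76): V ← 67.76 m/s
throttle_to(8668): rpm ← 8668
set_airspeed(51.91): V ← 51.91 m/s
throttle_to(1824): rpm ← 1824
throttle_to(10951): rpm ← 10951
final state: V = 51.91 m/s, rpm = 10951 → n = rpm/60 = 182.516667 rev/s
J = V / (n·D) = 51.91 / (182.516667 × 3.095) = 0.091894
regime bands: climb J<0.4672 | cruise [0.4672, 0.9344) | windmill J≥0.9344
J = 0.0919 → climb

J = 0.0919, regime = climb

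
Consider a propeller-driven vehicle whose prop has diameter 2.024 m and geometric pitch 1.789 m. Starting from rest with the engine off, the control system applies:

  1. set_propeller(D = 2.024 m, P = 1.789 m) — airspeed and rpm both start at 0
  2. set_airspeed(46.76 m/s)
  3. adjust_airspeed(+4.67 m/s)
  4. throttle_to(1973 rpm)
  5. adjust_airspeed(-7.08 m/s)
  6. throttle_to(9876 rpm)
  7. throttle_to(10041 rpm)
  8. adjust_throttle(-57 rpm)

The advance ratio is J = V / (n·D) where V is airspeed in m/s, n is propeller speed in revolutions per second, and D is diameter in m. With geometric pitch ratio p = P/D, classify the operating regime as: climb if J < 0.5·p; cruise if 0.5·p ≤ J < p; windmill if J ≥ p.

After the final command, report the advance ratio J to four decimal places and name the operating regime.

J = 0.1317, regime = climb

set_propeller: D = 2.024 m, P = 1.789 m (p = P/D = 0.883893); state ← (V=0, rpm=0)
set_airspeed(46.76): V ← 46.76 m/s
adjust_airspeed(+4.67): V ← 46.76 +4.67 = 51.43 m/s
throttle_to(1973): rpm ← 1973
adjust_airspeed(-7.08): V ← 51.43 -7.08 = 44.35 m/s
throttle_to(9876): rpm ← 9876
throttle_to(10041): rpm ← 10041
adjust_throttle(-57): rpm ← 10041 -57 = 9984
final state: V = 44.35 m/s, rpm = 9984 → n = rpm/60 = 166.400000 rev/s
J = V / (n·D) = 44.35 / (166.400000 × 2.024) = 0.131683
regime bands: climb J<0.4419 | cruise [0.4419, 0.8839) | windmill J≥0.8839
J = 0.1317 → climb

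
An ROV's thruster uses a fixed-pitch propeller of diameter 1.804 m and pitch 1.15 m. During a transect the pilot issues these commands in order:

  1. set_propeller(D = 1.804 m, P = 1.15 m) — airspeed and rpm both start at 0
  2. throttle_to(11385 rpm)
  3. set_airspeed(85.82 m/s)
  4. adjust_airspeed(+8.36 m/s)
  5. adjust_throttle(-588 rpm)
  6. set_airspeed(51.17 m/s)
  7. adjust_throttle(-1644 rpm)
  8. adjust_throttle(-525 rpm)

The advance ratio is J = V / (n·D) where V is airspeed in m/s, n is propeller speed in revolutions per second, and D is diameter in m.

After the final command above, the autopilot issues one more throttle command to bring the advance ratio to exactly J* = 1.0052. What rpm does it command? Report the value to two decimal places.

set_propeller: D = 1.804 m, P = 1.15 m (p = P/D = 0.637472); state ← (V=0, rpm=0)
throttle_to(11385): rpm ← 11385
set_airspeed(85.82): V ← 85.82 m/s
adjust_airspeed(+8.36): V ← 85.82 +8.36 = 94.18 m/s
adjust_throttle(-588): rpm ← 11385 -588 = 10797
set_airspeed(51.17): V ← 51.17 m/s
adjust_throttle(-1644): rpm ← 10797 -1644 = 9153
adjust_throttle(-525): rpm ← 9153 -525 = 8628
final state: V = 51.17 m/s, rpm = 8628 → n = rpm/60 = 143.800000 rev/s
target J* = 1.0052; solve J* = V/(n·D) for n: n = V/(J*·D) = 51.17/(1.0052 × 1.804) = 28.218011 rev/s
rpm = 60·n = 1693.080681

rpm = 1693.08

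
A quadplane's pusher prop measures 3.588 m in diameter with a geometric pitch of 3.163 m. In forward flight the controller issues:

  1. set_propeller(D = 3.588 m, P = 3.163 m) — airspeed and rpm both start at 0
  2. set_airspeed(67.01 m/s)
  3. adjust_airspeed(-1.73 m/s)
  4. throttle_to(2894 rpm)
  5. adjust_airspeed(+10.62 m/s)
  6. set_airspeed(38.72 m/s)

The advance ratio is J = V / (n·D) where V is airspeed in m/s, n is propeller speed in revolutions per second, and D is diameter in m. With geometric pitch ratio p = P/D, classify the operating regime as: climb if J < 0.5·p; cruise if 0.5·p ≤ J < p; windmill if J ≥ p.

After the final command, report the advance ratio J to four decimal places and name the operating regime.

set_propeller: D = 3.588 m, P = 3.163 m (p = P/D = 0.881550); state ← (V=0, rpm=0)
set_airspeed(67.01): V ← 67.01 m/s
adjust_airspeed(-1.73): V ← 67.01 -1.73 = 65.28 m/s
throttle_to(2894): rpm ← 2894
adjust_airspeed(+10.62): V ← 65.28 +10.62 = 75.9 m/s
set_airspeed(38.72): V ← 38.72 m/s
final state: V = 38.72 m/s, rpm = 2894 → n = rpm/60 = 48.233333 rev/s
J = V / (n·D) = 38.72 / (48.233333 × 3.588) = 0.223736
regime bands: climb J<0.4408 | cruise [0.4408, 0.8815) | windmill J≥0.8815
J = 0.2237 → climb

J = 0.2237, regime = climb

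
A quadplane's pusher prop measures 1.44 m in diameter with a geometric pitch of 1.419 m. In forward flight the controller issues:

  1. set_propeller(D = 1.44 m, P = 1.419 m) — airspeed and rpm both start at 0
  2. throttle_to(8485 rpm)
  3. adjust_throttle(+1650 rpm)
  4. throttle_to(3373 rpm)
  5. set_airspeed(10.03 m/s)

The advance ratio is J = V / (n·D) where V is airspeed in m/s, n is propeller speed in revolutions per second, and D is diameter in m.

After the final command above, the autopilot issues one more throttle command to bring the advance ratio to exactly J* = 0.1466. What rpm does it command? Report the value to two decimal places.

rpm = 2850.73

set_propeller: D = 1.44 m, P = 1.419 m (p = P/D = 0.985417); state ← (V=0, rpm=0)
throttle_to(8485): rpm ← 8485
adjust_throttle(+1650): rpm ← 8485 +1650 = 10135
throttle_to(3373): rpm ← 3373
set_airspeed(10.03): V ← 10.03 m/s
final state: V = 10.03 m/s, rpm = 3373 → n = rpm/60 = 56.216667 rev/s
target J* = 0.1466; solve J* = V/(n·D) for n: n = V/(J*·D) = 10.03/(0.1466 × 1.44) = 47.512127 rev/s
rpm = 60·n = 2850.727603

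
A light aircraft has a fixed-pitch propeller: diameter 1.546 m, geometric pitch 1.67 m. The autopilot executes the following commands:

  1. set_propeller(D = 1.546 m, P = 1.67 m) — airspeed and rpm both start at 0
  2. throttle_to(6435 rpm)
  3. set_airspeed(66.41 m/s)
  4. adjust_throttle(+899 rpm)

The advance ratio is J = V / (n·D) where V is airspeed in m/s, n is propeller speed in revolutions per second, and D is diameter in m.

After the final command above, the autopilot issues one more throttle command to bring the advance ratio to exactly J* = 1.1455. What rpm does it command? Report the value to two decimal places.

rpm = 2249.99

set_propeller: D = 1.546 m, P = 1.67 m (p = P/D = 1.080207); state ← (V=0, rpm=0)
throttle_to(6435): rpm ← 6435
set_airspeed(66.41): V ← 66.41 m/s
adjust_throttle(+899): rpm ← 6435 +899 = 7334
final state: V = 66.41 m/s, rpm = 7334 → n = rpm/60 = 122.233333 rev/s
target J* = 1.1455; solve J* = V/(n·D) for n: n = V/(J*·D) = 66.41/(1.1455 × 1.546) = 37.499795 rev/s
rpm = 60·n = 2249.987718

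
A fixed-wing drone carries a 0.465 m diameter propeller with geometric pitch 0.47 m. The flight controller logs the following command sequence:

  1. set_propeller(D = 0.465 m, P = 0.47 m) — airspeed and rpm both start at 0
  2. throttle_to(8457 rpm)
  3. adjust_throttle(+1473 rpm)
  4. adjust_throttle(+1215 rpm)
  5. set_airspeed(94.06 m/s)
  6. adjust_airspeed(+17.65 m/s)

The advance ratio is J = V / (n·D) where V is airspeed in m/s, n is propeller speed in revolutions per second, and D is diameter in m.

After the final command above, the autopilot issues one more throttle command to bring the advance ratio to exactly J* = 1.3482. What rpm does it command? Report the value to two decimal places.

rpm = 10691.44

set_propeller: D = 0.465 m, P = 0.47 m (p = P/D = 1.010753); state ← (V=0, rpm=0)
throttle_to(8457): rpm ← 8457
adjust_throttle(+1473): rpm ← 8457 +1473 = 9930
adjust_throttle(+1215): rpm ← 9930 +1215 = 11145
set_airspeed(94.06): V ← 94.06 m/s
adjust_airspeed(+17.65): V ← 94.06 +17.65 = 111.71 m/s
final state: V = 111.71 m/s, rpm = 11145 → n = rpm/60 = 185.750000 rev/s
target J* = 1.3482; solve J* = V/(n·D) for n: n = V/(J*·D) = 111.71/(1.3482 × 0.465) = 178.190594 rev/s
rpm = 60·n = 10691.435654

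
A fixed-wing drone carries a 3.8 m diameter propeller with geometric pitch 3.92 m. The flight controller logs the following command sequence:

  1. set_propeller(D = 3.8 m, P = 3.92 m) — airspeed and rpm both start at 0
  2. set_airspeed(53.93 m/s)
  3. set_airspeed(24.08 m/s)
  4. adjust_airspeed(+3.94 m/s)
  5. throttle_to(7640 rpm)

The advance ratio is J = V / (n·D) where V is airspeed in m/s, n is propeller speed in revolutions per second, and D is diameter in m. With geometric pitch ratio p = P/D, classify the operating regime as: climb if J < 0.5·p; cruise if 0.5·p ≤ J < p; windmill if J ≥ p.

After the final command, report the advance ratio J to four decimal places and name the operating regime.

set_propeller: D = 3.8 m, P = 3.92 m (p = P/D = 1.031579); state ← (V=0, rpm=0)
set_airspeed(53.93): V ← 53.93 m/s
set_airspeed(24.08): V ← 24.08 m/s
adjust_airspeed(+3.94): V ← 24.08 +3.94 = 28.02 m/s
throttle_to(7640): rpm ← 7640
final state: V = 28.02 m/s, rpm = 7640 → n = rpm/60 = 127.333333 rev/s
J = V / (n·D) = 28.02 / (127.333333 × 3.8) = 0.057909
regime bands: climb J<0.5158 | cruise [0.5158, 1.0316) | windmill J≥1.0316
J = 0.0579 → climb

J = 0.0579, regime = climb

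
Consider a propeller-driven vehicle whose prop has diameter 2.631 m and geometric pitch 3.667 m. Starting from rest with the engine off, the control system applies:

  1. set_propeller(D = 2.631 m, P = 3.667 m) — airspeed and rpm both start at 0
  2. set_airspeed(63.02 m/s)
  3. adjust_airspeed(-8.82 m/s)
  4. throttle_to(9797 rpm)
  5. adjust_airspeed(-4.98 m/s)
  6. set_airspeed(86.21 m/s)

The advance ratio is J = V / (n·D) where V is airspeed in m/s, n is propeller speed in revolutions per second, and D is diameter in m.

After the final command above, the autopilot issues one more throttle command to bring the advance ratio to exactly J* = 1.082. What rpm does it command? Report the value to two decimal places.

set_propeller: D = 2.631 m, P = 3.667 m (p = P/D = 1.393767); state ← (V=0, rpm=0)
set_airspeed(63.02): V ← 63.02 m/s
adjust_airspeed(-8.82): V ← 63.02 -8.82 = 54.2 m/s
throttle_to(9797): rpm ← 9797
adjust_airspeed(-4.98): V ← 54.2 -4.98 = 49.22 m/s
set_airspeed(86.21): V ← 86.21 m/s
final state: V = 86.21 m/s, rpm = 9797 → n = rpm/60 = 163.283333 rev/s
target J* = 1.082; solve J* = V/(n·D) for n: n = V/(J*·D) = 86.21/(1.082 × 2.631) = 30.283742 rev/s
rpm = 60·n = 1817.024514

rpm = 1817.02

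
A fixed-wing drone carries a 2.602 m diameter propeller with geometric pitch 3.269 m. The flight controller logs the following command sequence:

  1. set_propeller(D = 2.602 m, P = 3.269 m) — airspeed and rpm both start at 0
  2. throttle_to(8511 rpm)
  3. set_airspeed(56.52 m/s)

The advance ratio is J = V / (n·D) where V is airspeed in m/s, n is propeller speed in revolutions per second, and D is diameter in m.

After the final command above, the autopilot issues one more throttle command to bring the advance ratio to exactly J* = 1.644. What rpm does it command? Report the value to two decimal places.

set_propeller: D = 2.602 m, P = 3.269 m (p = P/D = 1.256341); state ← (V=0, rpm=0)
throttle_to(8511): rpm ← 8511
set_airspeed(56.52): V ← 56.52 m/s
final state: V = 56.52 m/s, rpm = 8511 → n = rpm/60 = 141.850000 rev/s
target J* = 1.644; solve J* = V/(n·D) for n: n = V/(J*·D) = 56.52/(1.644 × 2.602) = 13.212745 rev/s
rpm = 60·n = 792.764690

rpm = 792.76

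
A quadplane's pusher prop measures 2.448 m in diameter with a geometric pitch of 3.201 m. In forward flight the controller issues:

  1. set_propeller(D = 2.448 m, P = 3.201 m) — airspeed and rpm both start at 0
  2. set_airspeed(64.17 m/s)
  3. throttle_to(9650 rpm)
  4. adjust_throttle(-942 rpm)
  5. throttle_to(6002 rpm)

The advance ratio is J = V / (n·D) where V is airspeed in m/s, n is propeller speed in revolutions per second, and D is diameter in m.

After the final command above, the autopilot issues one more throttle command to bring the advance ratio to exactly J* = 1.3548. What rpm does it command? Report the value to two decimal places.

set_propeller: D = 2.448 m, P = 3.201 m (p = P/D = 1.307598); state ← (V=0, rpm=0)
set_airspeed(64.17): V ← 64.17 m/s
throttle_to(9650): rpm ← 9650
adjust_throttle(-942): rpm ← 9650 -942 = 8708
throttle_to(6002): rpm ← 6002
final state: V = 64.17 m/s, rpm = 6002 → n = rpm/60 = 100.033333 rev/s
target J* = 1.3548; solve J* = V/(n·D) for n: n = V/(J*·D) = 64.17/(1.3548 × 2.448) = 19.348417 rev/s
rpm = 60·n = 1160.905017

rpm = 1160.91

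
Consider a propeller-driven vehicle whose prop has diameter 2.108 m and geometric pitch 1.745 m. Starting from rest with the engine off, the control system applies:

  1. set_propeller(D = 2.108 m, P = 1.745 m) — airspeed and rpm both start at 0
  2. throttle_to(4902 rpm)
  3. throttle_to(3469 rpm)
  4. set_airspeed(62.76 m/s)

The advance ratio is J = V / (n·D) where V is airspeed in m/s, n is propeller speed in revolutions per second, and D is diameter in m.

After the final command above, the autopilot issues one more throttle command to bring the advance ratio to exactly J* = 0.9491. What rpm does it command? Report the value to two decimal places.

rpm = 1882.14

set_propeller: D = 2.108 m, P = 1.745 m (p = P/D = 0.827799); state ← (V=0, rpm=0)
throttle_to(4902): rpm ← 4902
throttle_to(3469): rpm ← 3469
set_airspeed(62.76): V ← 62.76 m/s
final state: V = 62.76 m/s, rpm = 3469 → n = rpm/60 = 57.816667 rev/s
target J* = 0.9491; solve J* = V/(n·D) for n: n = V/(J*·D) = 62.76/(0.9491 × 2.108) = 31.368977 rev/s
rpm = 60·n = 1882.138616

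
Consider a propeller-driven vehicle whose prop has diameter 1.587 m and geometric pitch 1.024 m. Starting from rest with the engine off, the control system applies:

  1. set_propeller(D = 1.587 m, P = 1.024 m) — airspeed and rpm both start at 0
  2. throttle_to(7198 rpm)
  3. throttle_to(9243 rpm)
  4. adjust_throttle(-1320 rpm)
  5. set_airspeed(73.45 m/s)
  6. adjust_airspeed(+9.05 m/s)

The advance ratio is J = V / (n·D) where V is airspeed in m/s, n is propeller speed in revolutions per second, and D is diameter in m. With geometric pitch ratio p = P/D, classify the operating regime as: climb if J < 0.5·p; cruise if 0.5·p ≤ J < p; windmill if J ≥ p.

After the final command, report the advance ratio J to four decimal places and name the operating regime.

J = 0.3937, regime = cruise

set_propeller: D = 1.587 m, P = 1.024 m (p = P/D = 0.645243); state ← (V=0, rpm=0)
throttle_to(7198): rpm ← 7198
throttle_to(9243): rpm ← 9243
adjust_throttle(-1320): rpm ← 9243 -1320 = 7923
set_airspeed(73.45): V ← 73.45 m/s
adjust_airspeed(+9.05): V ← 73.45 +9.05 = 82.5 m/s
final state: V = 82.5 m/s, rpm = 7923 → n = rpm/60 = 132.050000 rev/s
J = V / (n·D) = 82.5 / (132.050000 × 1.587) = 0.393676
regime bands: climb J<0.3226 | cruise [0.3226, 0.6452) | windmill J≥0.6452
J = 0.3937 → cruise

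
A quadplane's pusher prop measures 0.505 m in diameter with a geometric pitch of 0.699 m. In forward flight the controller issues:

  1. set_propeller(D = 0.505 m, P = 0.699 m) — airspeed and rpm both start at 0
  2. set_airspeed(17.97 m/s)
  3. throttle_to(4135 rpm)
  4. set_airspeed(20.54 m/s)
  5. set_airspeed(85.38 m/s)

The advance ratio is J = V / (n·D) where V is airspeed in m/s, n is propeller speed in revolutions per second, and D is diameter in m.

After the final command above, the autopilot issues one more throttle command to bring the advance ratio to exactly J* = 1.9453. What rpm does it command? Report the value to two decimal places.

set_propeller: D = 0.505 m, P = 0.699 m (p = P/D = 1.384158); state ← (V=0, rpm=0)
set_airspeed(17.97): V ← 17.97 m/s
throttle_to(4135): rpm ← 4135
set_airspeed(20.54): V ← 20.54 m/s
set_airspeed(85.38): V ← 85.38 m/s
final state: V = 85.38 m/s, rpm = 4135 → n = rpm/60 = 68.916667 rev/s
target J* = 1.9453; solve J* = V/(n·D) for n: n = V/(J*·D) = 85.38/(1.9453 × 0.505) = 86.911688 rev/s
rpm = 60·n = 5214.701288

rpm = 5214.70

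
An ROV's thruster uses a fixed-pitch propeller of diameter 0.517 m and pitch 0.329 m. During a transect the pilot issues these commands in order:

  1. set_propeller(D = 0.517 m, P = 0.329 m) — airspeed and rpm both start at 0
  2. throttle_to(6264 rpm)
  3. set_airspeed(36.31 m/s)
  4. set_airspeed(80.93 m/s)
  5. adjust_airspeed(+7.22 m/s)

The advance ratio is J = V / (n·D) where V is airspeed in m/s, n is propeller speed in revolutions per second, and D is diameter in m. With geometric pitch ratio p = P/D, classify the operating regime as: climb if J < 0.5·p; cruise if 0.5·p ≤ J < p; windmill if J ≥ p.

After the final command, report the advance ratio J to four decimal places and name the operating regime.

J = 1.6332, regime = windmill

set_propeller: D = 0.517 m, P = 0.329 m (p = P/D = 0.636364); state ← (V=0, rpm=0)
throttle_to(6264): rpm ← 6264
set_airspeed(36.31): V ← 36.31 m/s
set_airspeed(80.93): V ← 80.93 m/s
adjust_airspeed(+7.22): V ← 80.93 +7.22 = 88.15 m/s
final state: V = 88.15 m/s, rpm = 6264 → n = rpm/60 = 104.400000 rev/s
J = V / (n·D) = 88.15 / (104.400000 × 0.517) = 1.633170
regime bands: climb J<0.3182 | cruise [0.3182, 0.6364) | windmill J≥0.6364
J = 1.6332 → windmill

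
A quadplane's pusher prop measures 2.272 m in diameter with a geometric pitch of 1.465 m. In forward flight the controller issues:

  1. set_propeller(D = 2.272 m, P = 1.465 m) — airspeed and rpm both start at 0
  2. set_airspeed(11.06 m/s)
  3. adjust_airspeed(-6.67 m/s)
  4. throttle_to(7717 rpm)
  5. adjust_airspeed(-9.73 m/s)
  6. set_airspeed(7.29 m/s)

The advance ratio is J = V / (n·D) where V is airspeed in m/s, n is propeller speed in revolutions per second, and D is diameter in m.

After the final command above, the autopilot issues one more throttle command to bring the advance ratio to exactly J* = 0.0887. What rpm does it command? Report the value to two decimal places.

set_propeller: D = 2.272 m, P = 1.465 m (p = P/D = 0.644806); state ← (V=0, rpm=0)
set_airspeed(11.06): V ← 11.06 m/s
adjust_airspeed(-6.67): V ← 11.06 -6.67 = 4.39 m/s
throttle_to(7717): rpm ← 7717
adjust_airspeed(-9.73): V ← 4.39 -9.73 = -5.34 m/s
set_airspeed(7.29): V ← 7.29 m/s
final state: V = 7.29 m/s, rpm = 7717 → n = rpm/60 = 128.616667 rev/s
target J* = 0.0887; solve J* = V/(n·D) for n: n = V/(J*·D) = 7.29/(0.0887 × 2.272) = 36.173921 rev/s
rpm = 60·n = 2170.435238

rpm = 2170.44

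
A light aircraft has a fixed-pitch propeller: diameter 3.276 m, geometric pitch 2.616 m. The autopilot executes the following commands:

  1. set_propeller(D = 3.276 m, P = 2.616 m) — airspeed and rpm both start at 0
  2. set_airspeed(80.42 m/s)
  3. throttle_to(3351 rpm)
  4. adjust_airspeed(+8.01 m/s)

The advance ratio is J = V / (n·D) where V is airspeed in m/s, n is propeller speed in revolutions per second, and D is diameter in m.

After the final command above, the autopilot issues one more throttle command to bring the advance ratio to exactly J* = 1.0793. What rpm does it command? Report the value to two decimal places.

rpm = 1500.60

set_propeller: D = 3.276 m, P = 2.616 m (p = P/D = 0.798535); state ← (V=0, rpm=0)
set_airspeed(80.42): V ← 80.42 m/s
throttle_to(3351): rpm ← 3351
adjust_airspeed(+8.01): V ← 80.42 +8.01 = 88.43 m/s
final state: V = 88.43 m/s, rpm = 3351 → n = rpm/60 = 55.850000 rev/s
target J* = 1.0793; solve J* = V/(n·D) for n: n = V/(J*·D) = 88.43/(1.0793 × 3.276) = 25.009992 rev/s
rpm = 60·n = 1500.599527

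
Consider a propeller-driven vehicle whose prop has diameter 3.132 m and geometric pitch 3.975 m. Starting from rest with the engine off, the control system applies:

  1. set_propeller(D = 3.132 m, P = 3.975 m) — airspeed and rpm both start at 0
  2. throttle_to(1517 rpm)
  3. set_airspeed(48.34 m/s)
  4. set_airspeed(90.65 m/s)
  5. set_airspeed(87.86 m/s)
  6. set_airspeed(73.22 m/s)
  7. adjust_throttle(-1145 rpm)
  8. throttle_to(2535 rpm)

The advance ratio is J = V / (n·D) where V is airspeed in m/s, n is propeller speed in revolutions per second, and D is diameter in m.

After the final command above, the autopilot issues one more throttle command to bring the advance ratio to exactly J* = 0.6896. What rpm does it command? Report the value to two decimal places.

rpm = 2034.05

set_propeller: D = 3.132 m, P = 3.975 m (p = P/D = 1.269157); state ← (V=0, rpm=0)
throttle_to(1517): rpm ← 1517
set_airspeed(48.34): V ← 48.34 m/s
set_airspeed(90.65): V ← 90.65 m/s
set_airspeed(87.86): V ← 87.86 m/s
set_airspeed(73.22): V ← 73.22 m/s
adjust_throttle(-1145): rpm ← 1517 -1145 = 372
throttle_to(2535): rpm ← 2535
final state: V = 73.22 m/s, rpm = 2535 → n = rpm/60 = 42.250000 rev/s
target J* = 0.6896; solve J* = V/(n·D) for n: n = V/(J*·D) = 73.22/(0.6896 × 3.132) = 33.900860 rev/s
rpm = 60·n = 2034.051613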